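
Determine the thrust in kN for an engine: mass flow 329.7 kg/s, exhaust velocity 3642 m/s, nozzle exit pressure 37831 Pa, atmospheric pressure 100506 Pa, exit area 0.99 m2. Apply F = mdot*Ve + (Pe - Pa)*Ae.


F = 329.7 * 3642 + (37831 - 100506) * 0.99 = 1.1387e+06 N = 1138.7 kN

1138.7 kN


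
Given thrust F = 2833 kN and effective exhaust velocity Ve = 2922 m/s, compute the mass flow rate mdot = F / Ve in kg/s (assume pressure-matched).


mdot = F / Ve = 2833000 / 2922 = 969.5 kg/s

969.5 kg/s


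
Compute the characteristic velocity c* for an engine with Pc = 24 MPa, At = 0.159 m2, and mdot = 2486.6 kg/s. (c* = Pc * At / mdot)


c* = 24e6 * 0.159 / 2486.6 = 1535 m/s

1535 m/s


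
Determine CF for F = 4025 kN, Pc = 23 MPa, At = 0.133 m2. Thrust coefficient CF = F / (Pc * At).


CF = 4025000 / (23e6 * 0.133) = 1.32

1.32


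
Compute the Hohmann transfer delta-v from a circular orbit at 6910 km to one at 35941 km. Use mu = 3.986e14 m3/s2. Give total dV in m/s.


V1 = sqrt(mu/r1) = 7595.03 m/s
dV1 = V1*(sqrt(2*r2/(r1+r2)) - 1) = 2241.89 m/s
V2 = sqrt(mu/r2) = 3330.22 m/s
dV2 = V2*(1 - sqrt(2*r1/(r1+r2))) = 1438.98 m/s
Total dV = 3681 m/s

3681 m/s


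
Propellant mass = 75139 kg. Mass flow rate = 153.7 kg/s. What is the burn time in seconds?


tb = 75139 / 153.7 = 488.9 s

488.9 s


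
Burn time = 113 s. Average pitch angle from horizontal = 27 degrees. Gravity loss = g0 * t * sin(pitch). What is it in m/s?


GL = 9.81 * 113 * sin(27 deg) = 503 m/s

503 m/s


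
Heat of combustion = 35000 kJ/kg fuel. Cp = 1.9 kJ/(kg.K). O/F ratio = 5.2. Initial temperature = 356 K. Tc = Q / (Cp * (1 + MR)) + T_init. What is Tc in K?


Tc = 35000 / (1.9 * (1 + 5.2)) + 356 = 3327 K

3327 K


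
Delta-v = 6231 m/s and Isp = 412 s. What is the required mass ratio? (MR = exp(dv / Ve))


Ve = 412 * 9.81 = 4041.72 m/s
MR = exp(6231 / 4041.72) = 4.672

4.672


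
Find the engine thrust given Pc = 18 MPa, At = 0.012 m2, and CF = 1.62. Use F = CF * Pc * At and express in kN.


F = 1.62 * 18e6 * 0.012 = 349920.0 N = 349.9 kN

349.9 kN


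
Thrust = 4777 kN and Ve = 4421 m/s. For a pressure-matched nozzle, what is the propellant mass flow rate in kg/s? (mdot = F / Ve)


mdot = F / Ve = 4777000 / 4421 = 1080.5 kg/s

1080.5 kg/s


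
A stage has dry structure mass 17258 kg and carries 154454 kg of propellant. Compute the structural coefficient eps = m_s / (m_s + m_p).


eps = 17258 / (17258 + 154454) = 0.1005

0.1005


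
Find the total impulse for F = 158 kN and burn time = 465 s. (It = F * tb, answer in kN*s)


It = 158 * 465 = 73470 kN*s

73470 kN*s


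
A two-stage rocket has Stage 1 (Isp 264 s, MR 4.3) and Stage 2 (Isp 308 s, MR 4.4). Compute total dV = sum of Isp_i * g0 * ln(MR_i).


dV1 = 264 * 9.81 * ln(4.3) = 3777.6 m/s
dV2 = 308 * 9.81 * ln(4.4) = 4476.6 m/s
Total dV = 3777.6 + 4476.6 = 8254.2 m/s ~ 8254 m/s

8254 m/s


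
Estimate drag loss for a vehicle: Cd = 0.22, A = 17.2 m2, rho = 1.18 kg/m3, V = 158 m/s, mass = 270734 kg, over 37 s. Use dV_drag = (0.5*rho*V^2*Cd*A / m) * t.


D = 0.5 * 1.18 * 158^2 * 0.22 * 17.2 = 55733.63 N
a = 55733.63 / 270734 = 0.2059 m/s2
dV = 0.2059 * 37 = 7.6 m/s

7.6 m/s


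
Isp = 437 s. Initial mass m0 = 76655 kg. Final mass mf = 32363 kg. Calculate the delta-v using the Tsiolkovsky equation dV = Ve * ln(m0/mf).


Ve = 437 * 9.81 = 4286.97 m/s
dV = 4286.97 * ln(76655/32363) = 3697 m/s

3697 m/s


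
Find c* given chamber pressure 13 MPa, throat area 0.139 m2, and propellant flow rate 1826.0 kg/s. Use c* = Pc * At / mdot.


c* = 13e6 * 0.139 / 1826.0 = 990 m/s

990 m/s


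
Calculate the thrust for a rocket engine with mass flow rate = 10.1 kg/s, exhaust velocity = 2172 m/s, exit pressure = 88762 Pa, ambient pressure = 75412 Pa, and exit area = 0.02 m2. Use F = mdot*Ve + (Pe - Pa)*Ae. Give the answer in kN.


F = 10.1 * 2172 + (88762 - 75412) * 0.02 = 22204.0 N = 22.2 kN

22.2 kN


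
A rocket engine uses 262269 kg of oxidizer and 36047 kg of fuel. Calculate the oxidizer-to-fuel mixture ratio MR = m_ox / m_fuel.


MR = 262269 / 36047 = 7.28

7.28


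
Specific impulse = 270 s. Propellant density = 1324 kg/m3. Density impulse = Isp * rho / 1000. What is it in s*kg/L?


rho*Isp = 270 * 1324 / 1000 = 357 s*kg/L

357 s*kg/L


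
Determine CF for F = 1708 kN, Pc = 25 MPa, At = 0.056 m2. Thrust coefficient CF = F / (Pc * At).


CF = 1708000 / (25e6 * 0.056) = 1.22

1.22


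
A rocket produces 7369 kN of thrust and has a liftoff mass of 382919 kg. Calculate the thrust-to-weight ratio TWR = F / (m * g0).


TWR = 7369000 / (382919 * 9.81) = 1.96

1.96


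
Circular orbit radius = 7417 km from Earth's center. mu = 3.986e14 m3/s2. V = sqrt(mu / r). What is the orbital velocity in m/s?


V = sqrt(3.986e14 / 7417000) = 7331 m/s

7331 m/s


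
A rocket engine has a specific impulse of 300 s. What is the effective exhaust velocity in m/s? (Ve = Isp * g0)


Ve = Isp * g0 = 300 * 9.81 = 2943.0 m/s

2943.0 m/s


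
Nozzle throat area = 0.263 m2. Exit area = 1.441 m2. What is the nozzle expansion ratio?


AR = 1.441 / 0.263 = 5.5

5.5


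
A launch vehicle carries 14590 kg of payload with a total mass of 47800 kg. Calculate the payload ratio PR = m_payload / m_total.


PR = 14590 / 47800 = 0.3052

0.3052


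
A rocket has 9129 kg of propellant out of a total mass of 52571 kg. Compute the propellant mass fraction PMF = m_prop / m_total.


PMF = 9129 / 52571 = 0.174

0.174


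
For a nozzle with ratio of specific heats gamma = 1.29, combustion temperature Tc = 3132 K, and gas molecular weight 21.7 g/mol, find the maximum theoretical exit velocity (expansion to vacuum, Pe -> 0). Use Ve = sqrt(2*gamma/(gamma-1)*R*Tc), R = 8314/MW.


R = 8314 / 21.7 = 383.13 J/(kg.K)
Ve = sqrt(2 * 1.29 / (1.29 - 1) * 383.13 * 3132) = 3267 m/s

3267 m/s


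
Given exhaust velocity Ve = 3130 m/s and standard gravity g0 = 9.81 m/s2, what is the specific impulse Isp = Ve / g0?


Isp = Ve / g0 = 3130 / 9.81 = 319.1 s

319.1 s


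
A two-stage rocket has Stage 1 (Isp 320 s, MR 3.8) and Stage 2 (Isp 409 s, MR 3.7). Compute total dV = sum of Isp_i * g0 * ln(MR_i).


dV1 = 320 * 9.81 * ln(3.8) = 4190.8 m/s
dV2 = 409 * 9.81 * ln(3.7) = 5249.4 m/s
Total dV = 4190.8 + 5249.4 = 9440.2 m/s ~ 9440 m/s

9440 m/s


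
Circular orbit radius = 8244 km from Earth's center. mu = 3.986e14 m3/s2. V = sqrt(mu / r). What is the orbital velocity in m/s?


V = sqrt(3.986e14 / 8244000) = 6953 m/s

6953 m/s


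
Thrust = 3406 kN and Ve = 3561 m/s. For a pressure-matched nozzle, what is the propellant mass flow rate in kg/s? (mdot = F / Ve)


mdot = F / Ve = 3406000 / 3561 = 956.5 kg/s

956.5 kg/s


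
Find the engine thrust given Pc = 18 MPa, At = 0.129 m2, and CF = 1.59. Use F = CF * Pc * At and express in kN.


F = 1.59 * 18e6 * 0.129 = 3.6920e+06 N = 3692.0 kN

3692.0 kN


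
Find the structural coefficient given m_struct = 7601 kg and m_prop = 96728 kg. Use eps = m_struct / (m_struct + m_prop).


eps = 7601 / (7601 + 96728) = 0.0729

0.0729


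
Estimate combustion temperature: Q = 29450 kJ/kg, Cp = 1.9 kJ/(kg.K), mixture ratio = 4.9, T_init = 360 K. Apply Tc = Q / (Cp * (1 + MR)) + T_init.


Tc = 29450 / (1.9 * (1 + 4.9)) + 360 = 2987 K

2987 K


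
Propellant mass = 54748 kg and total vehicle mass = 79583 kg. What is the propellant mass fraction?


PMF = 54748 / 79583 = 0.688

0.688


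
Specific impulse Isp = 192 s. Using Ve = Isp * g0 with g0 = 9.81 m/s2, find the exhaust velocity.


Ve = Isp * g0 = 192 * 9.81 = 1883.5 m/s

1883.5 m/s


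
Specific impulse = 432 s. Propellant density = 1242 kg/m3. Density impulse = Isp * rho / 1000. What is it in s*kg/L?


rho*Isp = 432 * 1242 / 1000 = 537 s*kg/L

537 s*kg/L


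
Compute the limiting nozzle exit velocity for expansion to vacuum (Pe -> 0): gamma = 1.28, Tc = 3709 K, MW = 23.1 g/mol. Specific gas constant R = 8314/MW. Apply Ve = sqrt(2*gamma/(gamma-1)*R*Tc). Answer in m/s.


R = 8314 / 23.1 = 359.91 J/(kg.K)
Ve = sqrt(2 * 1.28 / (1.28 - 1) * 359.91 * 3709) = 3494 m/s

3494 m/s


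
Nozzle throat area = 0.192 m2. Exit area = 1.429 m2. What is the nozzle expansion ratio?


AR = 1.429 / 0.192 = 7.4

7.4


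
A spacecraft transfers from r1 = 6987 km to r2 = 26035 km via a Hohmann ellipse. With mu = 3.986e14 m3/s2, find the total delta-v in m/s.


V1 = sqrt(mu/r1) = 7553.07 m/s
dV1 = V1*(sqrt(2*r2/(r1+r2)) - 1) = 1931.45 m/s
V2 = sqrt(mu/r2) = 3912.82 m/s
dV2 = V2*(1 - sqrt(2*r1/(r1+r2))) = 1367.46 m/s
Total dV = 3299 m/s

3299 m/s


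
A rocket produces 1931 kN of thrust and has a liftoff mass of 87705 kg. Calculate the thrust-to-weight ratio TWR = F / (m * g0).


TWR = 1931000 / (87705 * 9.81) = 2.24

2.24


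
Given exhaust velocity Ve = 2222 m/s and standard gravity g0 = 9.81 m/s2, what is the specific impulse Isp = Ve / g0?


Isp = Ve / g0 = 2222 / 9.81 = 226.5 s

226.5 s


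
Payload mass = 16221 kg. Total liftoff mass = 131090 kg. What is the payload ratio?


PR = 16221 / 131090 = 0.1237

0.1237


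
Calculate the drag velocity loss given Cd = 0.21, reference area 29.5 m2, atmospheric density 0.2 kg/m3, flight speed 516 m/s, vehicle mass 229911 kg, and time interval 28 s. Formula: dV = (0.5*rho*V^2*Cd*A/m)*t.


D = 0.5 * 0.2 * 516^2 * 0.21 * 29.5 = 164945.59 N
a = 164945.59 / 229911 = 0.7174 m/s2
dV = 0.7174 * 28 = 20.1 m/s

20.1 m/s


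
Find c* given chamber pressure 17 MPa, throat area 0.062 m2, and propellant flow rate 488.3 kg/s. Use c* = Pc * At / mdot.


c* = 17e6 * 0.062 / 488.3 = 2159 m/s

2159 m/s


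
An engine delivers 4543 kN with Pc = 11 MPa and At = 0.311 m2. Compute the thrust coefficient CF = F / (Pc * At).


CF = 4543000 / (11e6 * 0.311) = 1.33

1.33


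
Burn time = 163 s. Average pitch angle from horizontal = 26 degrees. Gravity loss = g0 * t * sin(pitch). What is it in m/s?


GL = 9.81 * 163 * sin(26 deg) = 701 m/s

701 m/s


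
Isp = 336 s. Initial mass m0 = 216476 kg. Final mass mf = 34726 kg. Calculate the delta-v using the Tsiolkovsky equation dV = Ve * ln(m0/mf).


Ve = 336 * 9.81 = 3296.16 m/s
dV = 3296.16 * ln(216476/34726) = 6032 m/s

6032 m/s


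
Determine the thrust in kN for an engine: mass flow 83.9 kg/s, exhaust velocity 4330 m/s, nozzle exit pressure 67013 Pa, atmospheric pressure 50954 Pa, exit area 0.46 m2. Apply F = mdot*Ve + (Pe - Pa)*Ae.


F = 83.9 * 4330 + (67013 - 50954) * 0.46 = 370674.0 N = 370.7 kN

370.7 kN


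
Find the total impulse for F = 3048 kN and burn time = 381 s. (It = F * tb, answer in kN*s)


It = 3048 * 381 = 1161288 kN*s

1161288 kN*s


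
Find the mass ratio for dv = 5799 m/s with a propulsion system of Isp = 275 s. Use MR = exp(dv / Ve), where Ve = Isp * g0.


Ve = 275 * 9.81 = 2697.75 m/s
MR = exp(5799 / 2697.75) = 8.581

8.581


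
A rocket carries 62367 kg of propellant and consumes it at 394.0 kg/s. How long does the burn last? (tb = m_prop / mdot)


tb = 62367 / 394.0 = 158.3 s

158.3 s


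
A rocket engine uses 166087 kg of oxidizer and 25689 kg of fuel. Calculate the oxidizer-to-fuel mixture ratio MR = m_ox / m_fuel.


MR = 166087 / 25689 = 6.47

6.47


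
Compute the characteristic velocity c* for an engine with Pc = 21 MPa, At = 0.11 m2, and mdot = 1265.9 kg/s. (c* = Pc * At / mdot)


c* = 21e6 * 0.11 / 1265.9 = 1825 m/s

1825 m/s


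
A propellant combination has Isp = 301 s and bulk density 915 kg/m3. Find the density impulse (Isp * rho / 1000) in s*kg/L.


rho*Isp = 301 * 915 / 1000 = 275 s*kg/L

275 s*kg/L


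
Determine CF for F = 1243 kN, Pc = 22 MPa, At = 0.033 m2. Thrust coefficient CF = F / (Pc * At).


CF = 1243000 / (22e6 * 0.033) = 1.71

1.71


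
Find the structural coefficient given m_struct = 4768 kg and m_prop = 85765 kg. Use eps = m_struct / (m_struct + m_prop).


eps = 4768 / (4768 + 85765) = 0.0527

0.0527


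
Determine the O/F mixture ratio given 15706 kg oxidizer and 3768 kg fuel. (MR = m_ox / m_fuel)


MR = 15706 / 3768 = 4.17

4.17


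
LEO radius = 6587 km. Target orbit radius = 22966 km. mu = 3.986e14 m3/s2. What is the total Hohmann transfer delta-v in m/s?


V1 = sqrt(mu/r1) = 7779.02 m/s
dV1 = V1*(sqrt(2*r2/(r1+r2)) - 1) = 1918.97 m/s
V2 = sqrt(mu/r2) = 4166.06 m/s
dV2 = V2*(1 - sqrt(2*r1/(r1+r2))) = 1384.53 m/s
Total dV = 3304 m/s

3304 m/s


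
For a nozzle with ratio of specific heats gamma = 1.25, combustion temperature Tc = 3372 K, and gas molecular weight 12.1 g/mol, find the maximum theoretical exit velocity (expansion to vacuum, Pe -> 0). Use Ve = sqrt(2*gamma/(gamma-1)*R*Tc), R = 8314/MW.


R = 8314 / 12.1 = 687.11 J/(kg.K)
Ve = sqrt(2 * 1.25 / (1.25 - 1) * 687.11 * 3372) = 4813 m/s

4813 m/s


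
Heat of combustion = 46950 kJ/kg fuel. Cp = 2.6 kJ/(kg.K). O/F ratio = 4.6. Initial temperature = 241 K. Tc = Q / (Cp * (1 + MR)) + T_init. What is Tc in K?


Tc = 46950 / (2.6 * (1 + 4.6)) + 241 = 3466 K

3466 K


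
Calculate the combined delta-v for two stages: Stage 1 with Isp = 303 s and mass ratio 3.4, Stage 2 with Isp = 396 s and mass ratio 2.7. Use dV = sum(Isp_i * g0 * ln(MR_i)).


dV1 = 303 * 9.81 * ln(3.4) = 3637.6 m/s
dV2 = 396 * 9.81 * ln(2.7) = 3858.5 m/s
Total dV = 3637.6 + 3858.5 = 7496.1 m/s ~ 7496 m/s

7496 m/s


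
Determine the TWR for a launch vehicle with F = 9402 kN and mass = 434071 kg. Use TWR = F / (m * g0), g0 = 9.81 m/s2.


TWR = 9402000 / (434071 * 9.81) = 2.21

2.21


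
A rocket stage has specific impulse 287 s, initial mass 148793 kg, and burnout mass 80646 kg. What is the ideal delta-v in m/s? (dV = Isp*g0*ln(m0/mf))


Ve = 287 * 9.81 = 2815.47 m/s
dV = 2815.47 * ln(148793/80646) = 1724 m/s

1724 m/s


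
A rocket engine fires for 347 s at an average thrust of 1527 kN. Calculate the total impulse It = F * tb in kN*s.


It = 1527 * 347 = 529869 kN*s

529869 kN*s


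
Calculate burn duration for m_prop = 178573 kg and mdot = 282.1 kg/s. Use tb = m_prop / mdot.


tb = 178573 / 282.1 = 633.0 s

633.0 s


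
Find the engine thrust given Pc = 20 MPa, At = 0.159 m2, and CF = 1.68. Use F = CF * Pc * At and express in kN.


F = 1.68 * 20e6 * 0.159 = 5.3424e+06 N = 5342.4 kN

5342.4 kN


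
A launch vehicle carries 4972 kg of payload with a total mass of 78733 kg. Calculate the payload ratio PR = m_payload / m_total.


PR = 4972 / 78733 = 0.0632

0.0632


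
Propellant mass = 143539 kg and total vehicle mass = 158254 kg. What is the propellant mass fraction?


PMF = 143539 / 158254 = 0.907

0.907


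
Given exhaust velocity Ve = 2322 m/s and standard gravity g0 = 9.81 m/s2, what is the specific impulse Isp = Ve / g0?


Isp = Ve / g0 = 2322 / 9.81 = 236.7 s

236.7 s


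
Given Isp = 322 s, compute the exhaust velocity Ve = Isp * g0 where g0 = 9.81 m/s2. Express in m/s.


Ve = Isp * g0 = 322 * 9.81 = 3158.8 m/s

3158.8 m/s


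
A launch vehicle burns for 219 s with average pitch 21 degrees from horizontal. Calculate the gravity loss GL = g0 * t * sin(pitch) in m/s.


GL = 9.81 * 219 * sin(21 deg) = 770 m/s

770 m/s


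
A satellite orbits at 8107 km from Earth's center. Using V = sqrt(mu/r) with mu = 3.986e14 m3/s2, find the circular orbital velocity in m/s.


V = sqrt(3.986e14 / 8107000) = 7012 m/s

7012 m/s


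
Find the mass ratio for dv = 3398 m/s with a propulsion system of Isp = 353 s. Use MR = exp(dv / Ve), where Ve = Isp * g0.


Ve = 353 * 9.81 = 3462.93 m/s
MR = exp(3398 / 3462.93) = 2.668

2.668


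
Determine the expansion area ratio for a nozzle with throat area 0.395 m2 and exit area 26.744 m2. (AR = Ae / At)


AR = 26.744 / 0.395 = 67.7

67.7


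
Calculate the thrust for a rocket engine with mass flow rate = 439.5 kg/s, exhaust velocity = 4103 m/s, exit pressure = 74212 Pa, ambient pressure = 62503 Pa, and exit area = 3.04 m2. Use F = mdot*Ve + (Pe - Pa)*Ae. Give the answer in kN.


F = 439.5 * 4103 + (74212 - 62503) * 3.04 = 1.8389e+06 N = 1838.9 kN

1838.9 kN


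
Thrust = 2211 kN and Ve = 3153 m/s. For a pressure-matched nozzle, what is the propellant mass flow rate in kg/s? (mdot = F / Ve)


mdot = F / Ve = 2211000 / 3153 = 701.2 kg/s

701.2 kg/s


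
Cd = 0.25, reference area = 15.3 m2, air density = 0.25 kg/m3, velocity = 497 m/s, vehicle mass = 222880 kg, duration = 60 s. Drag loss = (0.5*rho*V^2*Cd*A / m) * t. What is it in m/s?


D = 0.5 * 0.25 * 497^2 * 0.25 * 15.3 = 118101.18 N
a = 118101.18 / 222880 = 0.5299 m/s2
dV = 0.5299 * 60 = 31.8 m/s

31.8 m/s


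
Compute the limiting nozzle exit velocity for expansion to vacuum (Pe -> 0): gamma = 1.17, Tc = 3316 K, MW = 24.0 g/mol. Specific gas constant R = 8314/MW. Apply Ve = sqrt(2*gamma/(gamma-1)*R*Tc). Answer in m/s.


R = 8314 / 24.0 = 346.42 J/(kg.K)
Ve = sqrt(2 * 1.17 / (1.17 - 1) * 346.42 * 3316) = 3976 m/s

3976 m/s


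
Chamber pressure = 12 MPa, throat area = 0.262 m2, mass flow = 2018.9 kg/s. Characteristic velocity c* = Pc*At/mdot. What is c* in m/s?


c* = 12e6 * 0.262 / 2018.9 = 1557 m/s

1557 m/s


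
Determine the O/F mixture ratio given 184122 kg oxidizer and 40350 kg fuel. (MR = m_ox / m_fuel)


MR = 184122 / 40350 = 4.56

4.56


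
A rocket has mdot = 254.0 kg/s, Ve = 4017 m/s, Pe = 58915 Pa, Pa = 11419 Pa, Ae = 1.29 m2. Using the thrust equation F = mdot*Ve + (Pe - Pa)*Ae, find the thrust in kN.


F = 254.0 * 4017 + (58915 - 11419) * 1.29 = 1.0816e+06 N = 1081.6 kN

1081.6 kN


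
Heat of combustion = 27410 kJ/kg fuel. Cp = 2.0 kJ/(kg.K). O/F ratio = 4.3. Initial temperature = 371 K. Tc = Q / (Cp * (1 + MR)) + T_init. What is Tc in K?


Tc = 27410 / (2.0 * (1 + 4.3)) + 371 = 2957 K

2957 K


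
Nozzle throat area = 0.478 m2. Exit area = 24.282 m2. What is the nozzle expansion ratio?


AR = 24.282 / 0.478 = 50.8

50.8


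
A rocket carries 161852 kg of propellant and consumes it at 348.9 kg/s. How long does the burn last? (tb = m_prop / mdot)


tb = 161852 / 348.9 = 463.9 s

463.9 s


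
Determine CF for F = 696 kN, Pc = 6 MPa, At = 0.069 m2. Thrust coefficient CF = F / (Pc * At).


CF = 696000 / (6e6 * 0.069) = 1.68

1.68


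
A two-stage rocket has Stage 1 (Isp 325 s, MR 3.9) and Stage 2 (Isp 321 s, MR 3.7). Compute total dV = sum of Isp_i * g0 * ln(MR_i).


dV1 = 325 * 9.81 * ln(3.9) = 4339.1 m/s
dV2 = 321 * 9.81 * ln(3.7) = 4120.0 m/s
Total dV = 4339.1 + 4120.0 = 8459.1 m/s ~ 8459 m/s

8459 m/s


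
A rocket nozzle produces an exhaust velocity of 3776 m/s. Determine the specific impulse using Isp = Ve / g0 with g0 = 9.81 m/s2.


Isp = Ve / g0 = 3776 / 9.81 = 384.9 s

384.9 s


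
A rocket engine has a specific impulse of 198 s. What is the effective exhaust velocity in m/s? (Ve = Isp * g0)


Ve = Isp * g0 = 198 * 9.81 = 1942.4 m/s

1942.4 m/s


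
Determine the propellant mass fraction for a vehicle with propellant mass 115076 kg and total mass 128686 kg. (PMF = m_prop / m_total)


PMF = 115076 / 128686 = 0.894

0.894


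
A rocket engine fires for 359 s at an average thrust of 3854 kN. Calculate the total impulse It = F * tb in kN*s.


It = 3854 * 359 = 1383586 kN*s

1383586 kN*s


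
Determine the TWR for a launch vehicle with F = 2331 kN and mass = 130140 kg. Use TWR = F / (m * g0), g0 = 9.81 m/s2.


TWR = 2331000 / (130140 * 9.81) = 1.83

1.83


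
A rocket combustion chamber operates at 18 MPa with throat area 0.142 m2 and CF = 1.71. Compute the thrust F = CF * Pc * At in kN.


F = 1.71 * 18e6 * 0.142 = 4.3708e+06 N = 4370.8 kN

4370.8 kN


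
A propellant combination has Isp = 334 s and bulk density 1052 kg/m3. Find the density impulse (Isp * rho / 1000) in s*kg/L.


rho*Isp = 334 * 1052 / 1000 = 351 s*kg/L

351 s*kg/L


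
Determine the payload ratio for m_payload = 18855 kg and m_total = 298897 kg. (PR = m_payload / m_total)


PR = 18855 / 298897 = 0.0631

0.0631


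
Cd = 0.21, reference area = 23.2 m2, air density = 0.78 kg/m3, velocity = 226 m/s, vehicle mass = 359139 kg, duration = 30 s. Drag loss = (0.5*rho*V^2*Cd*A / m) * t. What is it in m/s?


D = 0.5 * 0.78 * 226^2 * 0.21 * 23.2 = 97048.49 N
a = 97048.49 / 359139 = 0.2702 m/s2
dV = 0.2702 * 30 = 8.1 m/s

8.1 m/s


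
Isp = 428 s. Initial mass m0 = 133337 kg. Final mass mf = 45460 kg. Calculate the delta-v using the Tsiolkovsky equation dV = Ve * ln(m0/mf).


Ve = 428 * 9.81 = 4198.68 m/s
dV = 4198.68 * ln(133337/45460) = 4518 m/s

4518 m/s


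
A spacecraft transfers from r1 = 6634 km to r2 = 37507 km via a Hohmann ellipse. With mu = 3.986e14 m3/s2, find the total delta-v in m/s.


V1 = sqrt(mu/r1) = 7751.41 m/s
dV1 = V1*(sqrt(2*r2/(r1+r2)) - 1) = 2353.46 m/s
V2 = sqrt(mu/r2) = 3259.96 m/s
dV2 = V2*(1 - sqrt(2*r1/(r1+r2))) = 1472.68 m/s
Total dV = 3826 m/s

3826 m/s


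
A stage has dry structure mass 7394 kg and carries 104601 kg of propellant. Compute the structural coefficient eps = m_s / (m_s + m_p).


eps = 7394 / (7394 + 104601) = 0.066

0.066


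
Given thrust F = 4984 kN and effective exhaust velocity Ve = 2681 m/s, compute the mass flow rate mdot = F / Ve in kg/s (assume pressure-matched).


mdot = F / Ve = 4984000 / 2681 = 1859.0 kg/s

1859.0 kg/s


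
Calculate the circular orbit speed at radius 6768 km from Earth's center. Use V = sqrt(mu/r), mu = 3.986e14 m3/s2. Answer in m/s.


V = sqrt(3.986e14 / 6768000) = 7674 m/s

7674 m/s


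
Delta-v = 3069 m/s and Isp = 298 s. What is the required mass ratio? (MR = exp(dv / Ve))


Ve = 298 * 9.81 = 2923.38 m/s
MR = exp(3069 / 2923.38) = 2.857

2.857


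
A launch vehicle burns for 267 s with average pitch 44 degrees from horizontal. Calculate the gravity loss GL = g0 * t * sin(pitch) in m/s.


GL = 9.81 * 267 * sin(44 deg) = 1819 m/s

1819 m/s


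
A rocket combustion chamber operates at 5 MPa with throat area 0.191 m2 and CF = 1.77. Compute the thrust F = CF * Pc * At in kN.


F = 1.77 * 5e6 * 0.191 = 1.6904e+06 N = 1690.3 kN

1690.3 kN


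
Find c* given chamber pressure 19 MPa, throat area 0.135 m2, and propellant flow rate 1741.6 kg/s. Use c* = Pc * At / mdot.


c* = 19e6 * 0.135 / 1741.6 = 1473 m/s

1473 m/s


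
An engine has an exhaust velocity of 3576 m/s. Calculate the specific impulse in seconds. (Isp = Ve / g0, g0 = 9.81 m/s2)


Isp = Ve / g0 = 3576 / 9.81 = 364.5 s

364.5 s


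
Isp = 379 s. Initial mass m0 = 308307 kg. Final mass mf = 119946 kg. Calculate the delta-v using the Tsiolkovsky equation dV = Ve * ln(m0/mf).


Ve = 379 * 9.81 = 3717.99 m/s
dV = 3717.99 * ln(308307/119946) = 3510 m/s

3510 m/s


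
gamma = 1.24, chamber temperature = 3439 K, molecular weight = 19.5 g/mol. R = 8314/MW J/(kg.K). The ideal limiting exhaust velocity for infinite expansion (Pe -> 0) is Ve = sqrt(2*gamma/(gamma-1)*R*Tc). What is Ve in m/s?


R = 8314 / 19.5 = 426.36 J/(kg.K)
Ve = sqrt(2 * 1.24 / (1.24 - 1) * 426.36 * 3439) = 3892 m/s

3892 m/s


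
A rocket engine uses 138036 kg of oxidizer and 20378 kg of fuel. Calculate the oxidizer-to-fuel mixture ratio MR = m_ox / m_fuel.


MR = 138036 / 20378 = 6.77

6.77


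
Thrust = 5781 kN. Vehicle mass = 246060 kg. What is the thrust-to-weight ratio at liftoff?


TWR = 5781000 / (246060 * 9.81) = 2.39

2.39


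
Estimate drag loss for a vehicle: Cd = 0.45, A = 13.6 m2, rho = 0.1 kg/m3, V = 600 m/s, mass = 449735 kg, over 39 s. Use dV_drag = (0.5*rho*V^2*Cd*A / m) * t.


D = 0.5 * 0.1 * 600^2 * 0.45 * 13.6 = 110160.0 N
a = 110160.0 / 449735 = 0.2449 m/s2
dV = 0.2449 * 39 = 9.6 m/s

9.6 m/s


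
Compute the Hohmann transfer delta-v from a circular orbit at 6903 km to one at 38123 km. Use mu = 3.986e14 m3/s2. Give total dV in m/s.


V1 = sqrt(mu/r1) = 7598.88 m/s
dV1 = V1*(sqrt(2*r2/(r1+r2)) - 1) = 2289.53 m/s
V2 = sqrt(mu/r2) = 3233.52 m/s
dV2 = V2*(1 - sqrt(2*r1/(r1+r2))) = 1443.0 m/s
Total dV = 3733 m/s

3733 m/s


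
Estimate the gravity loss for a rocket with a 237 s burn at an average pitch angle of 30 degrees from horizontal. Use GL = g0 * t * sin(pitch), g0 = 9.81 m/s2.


GL = 9.81 * 237 * sin(30 deg) = 1162 m/s

1162 m/s


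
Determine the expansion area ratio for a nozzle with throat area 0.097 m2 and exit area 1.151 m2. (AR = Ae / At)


AR = 1.151 / 0.097 = 11.9

11.9


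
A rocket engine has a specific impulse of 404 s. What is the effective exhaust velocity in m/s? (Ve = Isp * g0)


Ve = Isp * g0 = 404 * 9.81 = 3963.2 m/s

3963.2 m/s


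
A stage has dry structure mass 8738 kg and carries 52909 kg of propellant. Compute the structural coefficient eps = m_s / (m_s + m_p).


eps = 8738 / (8738 + 52909) = 0.1417

0.1417


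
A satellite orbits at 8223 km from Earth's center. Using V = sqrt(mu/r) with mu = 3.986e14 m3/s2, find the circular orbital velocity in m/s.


V = sqrt(3.986e14 / 8223000) = 6962 m/s

6962 m/s


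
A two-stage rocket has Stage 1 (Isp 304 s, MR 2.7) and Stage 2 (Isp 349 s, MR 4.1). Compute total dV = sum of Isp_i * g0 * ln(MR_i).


dV1 = 304 * 9.81 * ln(2.7) = 2962.1 m/s
dV2 = 349 * 9.81 * ln(4.1) = 4830.8 m/s
Total dV = 2962.1 + 4830.8 = 7792.9 m/s ~ 7793 m/s

7793 m/s


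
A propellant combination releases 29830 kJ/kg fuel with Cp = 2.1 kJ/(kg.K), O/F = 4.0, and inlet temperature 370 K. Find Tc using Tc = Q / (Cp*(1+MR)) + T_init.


Tc = 29830 / (2.1 * (1 + 4.0)) + 370 = 3211 K

3211 K


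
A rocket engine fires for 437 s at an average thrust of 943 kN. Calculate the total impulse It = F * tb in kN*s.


It = 943 * 437 = 412091 kN*s

412091 kN*s


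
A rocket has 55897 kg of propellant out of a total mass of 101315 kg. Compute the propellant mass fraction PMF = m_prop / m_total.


PMF = 55897 / 101315 = 0.552

0.552


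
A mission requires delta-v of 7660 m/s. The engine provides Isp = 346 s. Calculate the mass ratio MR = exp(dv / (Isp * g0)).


Ve = 346 * 9.81 = 3394.26 m/s
MR = exp(7660 / 3394.26) = 9.552

9.552


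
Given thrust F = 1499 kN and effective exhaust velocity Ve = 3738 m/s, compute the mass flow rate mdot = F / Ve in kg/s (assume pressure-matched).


mdot = F / Ve = 1499000 / 3738 = 401.0 kg/s

401.0 kg/s


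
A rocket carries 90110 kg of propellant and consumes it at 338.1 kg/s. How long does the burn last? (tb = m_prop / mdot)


tb = 90110 / 338.1 = 266.5 s

266.5 s


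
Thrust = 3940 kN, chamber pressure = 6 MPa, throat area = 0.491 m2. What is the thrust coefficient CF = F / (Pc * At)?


CF = 3940000 / (6e6 * 0.491) = 1.34

1.34


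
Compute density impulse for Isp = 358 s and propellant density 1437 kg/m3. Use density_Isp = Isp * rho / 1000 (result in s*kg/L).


rho*Isp = 358 * 1437 / 1000 = 514 s*kg/L

514 s*kg/L


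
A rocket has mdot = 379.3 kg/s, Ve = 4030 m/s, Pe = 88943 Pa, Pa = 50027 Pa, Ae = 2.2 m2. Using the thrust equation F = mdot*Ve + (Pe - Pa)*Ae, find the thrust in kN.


F = 379.3 * 4030 + (88943 - 50027) * 2.2 = 1.6142e+06 N = 1614.2 kN

1614.2 kN


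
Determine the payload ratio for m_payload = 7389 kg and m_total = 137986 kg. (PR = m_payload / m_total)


PR = 7389 / 137986 = 0.0535

0.0535


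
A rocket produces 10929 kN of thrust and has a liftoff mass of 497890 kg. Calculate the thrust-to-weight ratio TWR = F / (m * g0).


TWR = 10929000 / (497890 * 9.81) = 2.24

2.24


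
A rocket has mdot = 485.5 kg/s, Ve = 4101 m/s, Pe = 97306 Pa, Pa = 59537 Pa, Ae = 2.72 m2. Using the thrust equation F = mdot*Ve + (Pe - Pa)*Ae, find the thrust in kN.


F = 485.5 * 4101 + (97306 - 59537) * 2.72 = 2.0938e+06 N = 2093.8 kN

2093.8 kN


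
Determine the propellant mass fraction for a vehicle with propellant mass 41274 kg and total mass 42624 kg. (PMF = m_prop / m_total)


PMF = 41274 / 42624 = 0.968

0.968


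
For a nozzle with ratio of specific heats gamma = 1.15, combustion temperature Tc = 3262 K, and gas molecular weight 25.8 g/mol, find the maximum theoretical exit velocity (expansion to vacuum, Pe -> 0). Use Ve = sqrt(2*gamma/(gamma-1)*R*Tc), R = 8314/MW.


R = 8314 / 25.8 = 322.25 J/(kg.K)
Ve = sqrt(2 * 1.15 / (1.15 - 1) * 322.25 * 3262) = 4015 m/s

4015 m/s


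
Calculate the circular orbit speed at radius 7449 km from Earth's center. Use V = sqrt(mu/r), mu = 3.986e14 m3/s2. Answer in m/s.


V = sqrt(3.986e14 / 7449000) = 7315 m/s

7315 m/s


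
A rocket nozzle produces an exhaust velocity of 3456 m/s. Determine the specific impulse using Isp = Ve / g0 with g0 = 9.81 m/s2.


Isp = Ve / g0 = 3456 / 9.81 = 352.3 s

352.3 s


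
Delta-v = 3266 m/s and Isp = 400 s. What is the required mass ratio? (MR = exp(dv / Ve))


Ve = 400 * 9.81 = 3924.0 m/s
MR = exp(3266 / 3924.0) = 2.299

2.299


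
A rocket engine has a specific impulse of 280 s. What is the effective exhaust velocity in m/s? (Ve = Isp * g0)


Ve = Isp * g0 = 280 * 9.81 = 2746.8 m/s

2746.8 m/s


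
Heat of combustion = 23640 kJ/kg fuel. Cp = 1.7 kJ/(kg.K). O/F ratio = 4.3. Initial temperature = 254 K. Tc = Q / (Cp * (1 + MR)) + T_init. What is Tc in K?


Tc = 23640 / (1.7 * (1 + 4.3)) + 254 = 2878 K

2878 K


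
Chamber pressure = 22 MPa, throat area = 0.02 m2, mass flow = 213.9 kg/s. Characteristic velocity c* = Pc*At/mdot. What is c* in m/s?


c* = 22e6 * 0.02 / 213.9 = 2057 m/s

2057 m/s


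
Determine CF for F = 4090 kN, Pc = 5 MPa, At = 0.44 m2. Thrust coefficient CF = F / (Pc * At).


CF = 4090000 / (5e6 * 0.44) = 1.86

1.86


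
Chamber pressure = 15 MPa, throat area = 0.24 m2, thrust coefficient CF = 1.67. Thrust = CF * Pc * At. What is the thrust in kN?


F = 1.67 * 15e6 * 0.24 = 6.0120e+06 N = 6012.0 kN

6012.0 kN


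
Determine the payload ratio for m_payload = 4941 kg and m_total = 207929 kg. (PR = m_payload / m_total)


PR = 4941 / 207929 = 0.0238

0.0238


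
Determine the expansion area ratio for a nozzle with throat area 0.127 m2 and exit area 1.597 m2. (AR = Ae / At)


AR = 1.597 / 0.127 = 12.6

12.6


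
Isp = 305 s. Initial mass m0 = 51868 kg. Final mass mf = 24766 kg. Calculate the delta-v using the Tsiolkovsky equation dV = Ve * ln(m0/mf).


Ve = 305 * 9.81 = 2992.05 m/s
dV = 2992.05 * ln(51868/24766) = 2212 m/s

2212 m/s


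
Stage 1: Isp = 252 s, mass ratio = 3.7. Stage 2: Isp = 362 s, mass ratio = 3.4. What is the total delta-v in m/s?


dV1 = 252 * 9.81 * ln(3.7) = 3234.4 m/s
dV2 = 362 * 9.81 * ln(3.4) = 4345.9 m/s
Total dV = 3234.4 + 4345.9 = 7580.3 m/s ~ 7580 m/s

7580 m/s


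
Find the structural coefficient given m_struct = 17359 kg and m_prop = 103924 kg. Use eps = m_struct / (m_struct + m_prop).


eps = 17359 / (17359 + 103924) = 0.1431

0.1431


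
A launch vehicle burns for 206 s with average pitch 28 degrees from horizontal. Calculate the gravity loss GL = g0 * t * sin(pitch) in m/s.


GL = 9.81 * 206 * sin(28 deg) = 949 m/s

949 m/s


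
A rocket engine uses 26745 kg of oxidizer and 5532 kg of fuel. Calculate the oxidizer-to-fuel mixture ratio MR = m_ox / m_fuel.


MR = 26745 / 5532 = 4.83

4.83


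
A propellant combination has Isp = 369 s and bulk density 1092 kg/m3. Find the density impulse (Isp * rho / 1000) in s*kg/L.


rho*Isp = 369 * 1092 / 1000 = 403 s*kg/L

403 s*kg/L


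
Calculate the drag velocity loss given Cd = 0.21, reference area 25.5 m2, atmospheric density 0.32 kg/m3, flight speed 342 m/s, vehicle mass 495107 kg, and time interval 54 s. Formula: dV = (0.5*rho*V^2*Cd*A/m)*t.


D = 0.5 * 0.32 * 342^2 * 0.21 * 25.5 = 100214.76 N
a = 100214.76 / 495107 = 0.2024 m/s2
dV = 0.2024 * 54 = 10.9 m/s

10.9 m/s


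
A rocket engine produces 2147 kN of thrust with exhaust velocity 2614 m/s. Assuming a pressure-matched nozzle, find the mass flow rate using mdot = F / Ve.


mdot = F / Ve = 2147000 / 2614 = 821.3 kg/s

821.3 kg/s


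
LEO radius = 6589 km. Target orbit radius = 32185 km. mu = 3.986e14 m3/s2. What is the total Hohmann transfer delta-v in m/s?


V1 = sqrt(mu/r1) = 7777.84 m/s
dV1 = V1*(sqrt(2*r2/(r1+r2)) - 1) = 2243.61 m/s
V2 = sqrt(mu/r2) = 3519.18 m/s
dV2 = V2*(1 - sqrt(2*r1/(r1+r2))) = 1467.57 m/s
Total dV = 3711 m/s

3711 m/s


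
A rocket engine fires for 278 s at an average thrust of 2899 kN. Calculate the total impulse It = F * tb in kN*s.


It = 2899 * 278 = 805922 kN*s

805922 kN*s


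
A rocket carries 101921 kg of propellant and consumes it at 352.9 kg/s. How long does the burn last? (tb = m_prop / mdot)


tb = 101921 / 352.9 = 288.8 s

288.8 s


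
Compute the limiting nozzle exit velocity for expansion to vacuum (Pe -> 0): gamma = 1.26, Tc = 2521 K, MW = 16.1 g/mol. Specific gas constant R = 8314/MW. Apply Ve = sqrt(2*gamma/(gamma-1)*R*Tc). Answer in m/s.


R = 8314 / 16.1 = 516.4 J/(kg.K)
Ve = sqrt(2 * 1.26 / (1.26 - 1) * 516.4 * 2521) = 3552 m/s

3552 m/s


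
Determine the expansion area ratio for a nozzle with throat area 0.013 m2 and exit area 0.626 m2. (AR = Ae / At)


AR = 0.626 / 0.013 = 48.2

48.2


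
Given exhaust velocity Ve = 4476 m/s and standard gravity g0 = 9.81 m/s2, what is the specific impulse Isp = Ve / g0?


Isp = Ve / g0 = 4476 / 9.81 = 456.3 s

456.3 s


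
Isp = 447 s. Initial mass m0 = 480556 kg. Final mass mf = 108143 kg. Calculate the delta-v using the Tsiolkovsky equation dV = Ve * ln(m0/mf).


Ve = 447 * 9.81 = 4385.07 m/s
dV = 4385.07 * ln(480556/108143) = 6540 m/s

6540 m/s


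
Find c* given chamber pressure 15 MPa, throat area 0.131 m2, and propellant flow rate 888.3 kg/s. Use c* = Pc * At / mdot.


c* = 15e6 * 0.131 / 888.3 = 2212 m/s

2212 m/s


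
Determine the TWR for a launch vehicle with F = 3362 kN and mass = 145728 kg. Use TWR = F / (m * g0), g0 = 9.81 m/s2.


TWR = 3362000 / (145728 * 9.81) = 2.35

2.35


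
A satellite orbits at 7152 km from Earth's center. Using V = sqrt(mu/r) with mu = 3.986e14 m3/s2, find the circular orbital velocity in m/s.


V = sqrt(3.986e14 / 7152000) = 7465 m/s

7465 m/s


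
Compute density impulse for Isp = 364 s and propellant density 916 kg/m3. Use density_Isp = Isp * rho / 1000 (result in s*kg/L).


rho*Isp = 364 * 916 / 1000 = 333 s*kg/L

333 s*kg/L


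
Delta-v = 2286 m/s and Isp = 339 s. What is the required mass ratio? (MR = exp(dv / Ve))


Ve = 339 * 9.81 = 3325.59 m/s
MR = exp(2286 / 3325.59) = 1.989

1.989


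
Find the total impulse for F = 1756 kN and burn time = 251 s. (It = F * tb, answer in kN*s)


It = 1756 * 251 = 440756 kN*s

440756 kN*s


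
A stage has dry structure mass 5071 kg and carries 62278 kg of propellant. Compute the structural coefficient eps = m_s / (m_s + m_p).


eps = 5071 / (5071 + 62278) = 0.0753

0.0753


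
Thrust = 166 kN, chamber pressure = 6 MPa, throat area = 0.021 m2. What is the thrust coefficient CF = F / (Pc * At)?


CF = 166000 / (6e6 * 0.021) = 1.32

1.32


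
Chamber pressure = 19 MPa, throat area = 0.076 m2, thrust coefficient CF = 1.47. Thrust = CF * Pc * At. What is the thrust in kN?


F = 1.47 * 19e6 * 0.076 = 2.1227e+06 N = 2122.7 kN

2122.7 kN


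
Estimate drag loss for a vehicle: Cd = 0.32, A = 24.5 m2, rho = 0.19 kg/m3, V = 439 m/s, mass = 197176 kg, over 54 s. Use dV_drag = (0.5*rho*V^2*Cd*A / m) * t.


D = 0.5 * 0.19 * 439^2 * 0.32 * 24.5 = 143538.6 N
a = 143538.6 / 197176 = 0.728 m/s2
dV = 0.728 * 54 = 39.3 m/s

39.3 m/s


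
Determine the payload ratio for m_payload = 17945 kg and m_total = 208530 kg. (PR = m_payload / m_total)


PR = 17945 / 208530 = 0.0861

0.0861


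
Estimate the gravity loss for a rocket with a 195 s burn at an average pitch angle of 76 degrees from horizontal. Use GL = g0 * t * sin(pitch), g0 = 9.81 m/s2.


GL = 9.81 * 195 * sin(76 deg) = 1856 m/s

1856 m/s


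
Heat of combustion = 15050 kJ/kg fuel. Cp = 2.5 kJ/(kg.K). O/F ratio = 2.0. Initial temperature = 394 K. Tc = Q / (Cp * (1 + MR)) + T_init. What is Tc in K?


Tc = 15050 / (2.5 * (1 + 2.0)) + 394 = 2401 K

2401 K


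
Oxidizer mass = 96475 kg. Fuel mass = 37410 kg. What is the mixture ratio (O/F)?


MR = 96475 / 37410 = 2.58

2.58


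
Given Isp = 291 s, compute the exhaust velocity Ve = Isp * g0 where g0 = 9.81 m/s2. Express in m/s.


Ve = Isp * g0 = 291 * 9.81 = 2854.7 m/s

2854.7 m/s


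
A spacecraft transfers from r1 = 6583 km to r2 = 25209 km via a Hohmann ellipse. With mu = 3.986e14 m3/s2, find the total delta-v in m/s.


V1 = sqrt(mu/r1) = 7781.38 m/s
dV1 = V1*(sqrt(2*r2/(r1+r2)) - 1) = 2017.82 m/s
V2 = sqrt(mu/r2) = 3976.41 m/s
dV2 = V2*(1 - sqrt(2*r1/(r1+r2))) = 1417.47 m/s
Total dV = 3435 m/s

3435 m/s


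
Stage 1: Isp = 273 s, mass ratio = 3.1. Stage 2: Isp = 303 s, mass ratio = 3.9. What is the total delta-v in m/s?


dV1 = 273 * 9.81 * ln(3.1) = 3030.0 m/s
dV2 = 303 * 9.81 * ln(3.9) = 4045.4 m/s
Total dV = 3030.0 + 4045.4 = 7075.4 m/s ~ 7075 m/s

7075 m/s


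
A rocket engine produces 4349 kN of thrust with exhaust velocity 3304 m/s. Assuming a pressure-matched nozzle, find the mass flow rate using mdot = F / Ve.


mdot = F / Ve = 4349000 / 3304 = 1316.3 kg/s

1316.3 kg/s


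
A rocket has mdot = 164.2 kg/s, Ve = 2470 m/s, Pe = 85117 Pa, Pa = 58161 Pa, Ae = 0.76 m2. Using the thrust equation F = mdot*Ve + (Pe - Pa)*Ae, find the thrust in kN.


F = 164.2 * 2470 + (85117 - 58161) * 0.76 = 426061.0 N = 426.1 kN

426.1 kN


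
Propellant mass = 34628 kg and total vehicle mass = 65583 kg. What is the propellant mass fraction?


PMF = 34628 / 65583 = 0.528

0.528


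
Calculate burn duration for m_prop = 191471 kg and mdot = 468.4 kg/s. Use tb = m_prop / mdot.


tb = 191471 / 468.4 = 408.8 s

408.8 s


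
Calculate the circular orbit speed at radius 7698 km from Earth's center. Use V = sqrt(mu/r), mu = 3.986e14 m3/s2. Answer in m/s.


V = sqrt(3.986e14 / 7698000) = 7196 m/s

7196 m/s


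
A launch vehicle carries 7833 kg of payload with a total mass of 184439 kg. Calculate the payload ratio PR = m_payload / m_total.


PR = 7833 / 184439 = 0.0425

0.0425


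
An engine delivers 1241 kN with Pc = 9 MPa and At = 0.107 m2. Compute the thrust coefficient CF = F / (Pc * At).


CF = 1241000 / (9e6 * 0.107) = 1.29

1.29


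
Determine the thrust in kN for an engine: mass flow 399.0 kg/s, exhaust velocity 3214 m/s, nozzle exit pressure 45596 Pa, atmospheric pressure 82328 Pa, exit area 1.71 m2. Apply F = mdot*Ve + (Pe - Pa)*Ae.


F = 399.0 * 3214 + (45596 - 82328) * 1.71 = 1.2196e+06 N = 1219.6 kN

1219.6 kN


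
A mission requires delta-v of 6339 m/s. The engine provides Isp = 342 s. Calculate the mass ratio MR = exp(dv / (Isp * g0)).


Ve = 342 * 9.81 = 3355.02 m/s
MR = exp(6339 / 3355.02) = 6.615

6.615


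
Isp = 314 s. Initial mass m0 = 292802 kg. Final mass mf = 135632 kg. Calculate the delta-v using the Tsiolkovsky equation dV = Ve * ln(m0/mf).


Ve = 314 * 9.81 = 3080.34 m/s
dV = 3080.34 * ln(292802/135632) = 2370 m/s

2370 m/s


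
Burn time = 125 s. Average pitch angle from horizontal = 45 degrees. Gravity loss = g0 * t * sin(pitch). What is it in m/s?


GL = 9.81 * 125 * sin(45 deg) = 867 m/s

867 m/s


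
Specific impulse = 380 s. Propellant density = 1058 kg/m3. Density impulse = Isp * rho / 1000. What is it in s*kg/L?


rho*Isp = 380 * 1058 / 1000 = 402 s*kg/L

402 s*kg/L


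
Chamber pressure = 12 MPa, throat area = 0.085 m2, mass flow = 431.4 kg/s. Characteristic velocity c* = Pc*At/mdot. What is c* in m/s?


c* = 12e6 * 0.085 / 431.4 = 2364 m/s

2364 m/s


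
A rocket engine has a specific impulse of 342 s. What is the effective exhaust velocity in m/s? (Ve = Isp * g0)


Ve = Isp * g0 = 342 * 9.81 = 3355.0 m/s

3355.0 m/s


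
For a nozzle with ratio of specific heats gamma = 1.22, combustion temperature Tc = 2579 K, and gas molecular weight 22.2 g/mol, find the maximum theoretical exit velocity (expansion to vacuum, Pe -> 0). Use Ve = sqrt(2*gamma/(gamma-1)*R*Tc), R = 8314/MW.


R = 8314 / 22.2 = 374.5 J/(kg.K)
Ve = sqrt(2 * 1.22 / (1.22 - 1) * 374.5 * 2579) = 3273 m/s

3273 m/s
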